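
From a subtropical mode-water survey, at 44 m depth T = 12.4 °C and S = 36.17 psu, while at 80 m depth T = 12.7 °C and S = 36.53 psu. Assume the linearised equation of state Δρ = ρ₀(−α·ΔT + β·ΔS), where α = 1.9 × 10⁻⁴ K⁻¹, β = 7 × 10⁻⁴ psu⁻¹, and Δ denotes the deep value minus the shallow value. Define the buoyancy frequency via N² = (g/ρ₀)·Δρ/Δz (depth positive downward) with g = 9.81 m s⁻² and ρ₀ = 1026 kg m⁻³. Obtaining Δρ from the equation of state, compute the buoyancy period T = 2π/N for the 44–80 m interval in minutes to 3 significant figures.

14.4 min

ΔT = +0.3 K, ΔS = +0.36 psu (deep − shallow).
Δρ/ρ₀ = −αΔT + βΔS = -5.70 × 10⁻⁵ + 2.52 × 10⁻⁴ = 1.95 × 10⁻⁴, so Δρ ≈ 0.2001 kg m⁻³.
N² = (g/ρ₀)·Δρ/Δz = g·(Δρ/ρ₀)/Δz = 9.81 × 1.95 × 10⁻⁴ / 36 = 5.3138 × 10⁻⁵ s⁻².
N = √(5.3138 × 10⁻⁵) = 7.2896 × 10⁻³ rad s⁻¹ → T = 2π/N = 861.94 s = 14.366 min ≈ 14.4 min.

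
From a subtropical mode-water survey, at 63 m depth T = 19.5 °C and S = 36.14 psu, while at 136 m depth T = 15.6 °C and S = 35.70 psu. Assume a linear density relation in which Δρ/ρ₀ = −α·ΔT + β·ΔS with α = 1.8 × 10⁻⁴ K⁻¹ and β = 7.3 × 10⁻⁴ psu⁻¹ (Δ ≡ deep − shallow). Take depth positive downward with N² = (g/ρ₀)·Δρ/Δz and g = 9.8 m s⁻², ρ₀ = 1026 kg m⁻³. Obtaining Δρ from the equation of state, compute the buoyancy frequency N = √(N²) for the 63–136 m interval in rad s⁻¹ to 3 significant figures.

ΔT = -3.9 K, ΔS = -0.44 psu (deep − shallow).
Δρ/ρ₀ = −αΔT + βΔS = 7.02 × 10⁻⁴ − 3.212 × 10⁻⁴ = 3.808 × 10⁻⁴, so Δρ ≈ 0.3907 kg m⁻³.
N² = (g/ρ₀)·Δρ/Δz = g·(Δρ/ρ₀)/Δz = 9.8 × 3.808 × 10⁻⁴ / 73 = 5.1121 × 10⁻⁵ s⁻².
N = √(5.1121 × 10⁻⁵) = 7.1499 × 10⁻³ rad s⁻¹ ≈ 7.15 × 10⁻³ rad s⁻¹.

7.15 × 10⁻³ rad s⁻¹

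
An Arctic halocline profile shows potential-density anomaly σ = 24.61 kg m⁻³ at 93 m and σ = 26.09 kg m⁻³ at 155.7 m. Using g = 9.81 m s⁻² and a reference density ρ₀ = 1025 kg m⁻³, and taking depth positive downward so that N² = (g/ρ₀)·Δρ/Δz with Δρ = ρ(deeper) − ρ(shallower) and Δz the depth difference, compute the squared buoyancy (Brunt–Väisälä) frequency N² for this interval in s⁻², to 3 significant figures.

2.26 × 10⁻⁴ s⁻²

Δρ = 1026.09 − 1024.61 = 1.48 kg m⁻³ over Δz = 155.7 − 93 = 62.7 m.
N² = (9.81/1025) × (1.48/62.7) = 2.2591 × 10⁻⁴ s⁻² ≈ 2.26 × 10⁻⁴ s⁻².
N² > 0, so the interval is statically stable.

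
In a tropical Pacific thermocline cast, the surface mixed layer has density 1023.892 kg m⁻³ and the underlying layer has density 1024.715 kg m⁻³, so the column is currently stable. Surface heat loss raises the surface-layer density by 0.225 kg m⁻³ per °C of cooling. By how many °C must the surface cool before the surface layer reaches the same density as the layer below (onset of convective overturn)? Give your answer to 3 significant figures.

3.66 °C

Density deficit of the surface layer: 1024.715 − 1023.892 = 0.823 kg m⁻³.
Required change = 0.823 / 0.225 = 3.66 °C.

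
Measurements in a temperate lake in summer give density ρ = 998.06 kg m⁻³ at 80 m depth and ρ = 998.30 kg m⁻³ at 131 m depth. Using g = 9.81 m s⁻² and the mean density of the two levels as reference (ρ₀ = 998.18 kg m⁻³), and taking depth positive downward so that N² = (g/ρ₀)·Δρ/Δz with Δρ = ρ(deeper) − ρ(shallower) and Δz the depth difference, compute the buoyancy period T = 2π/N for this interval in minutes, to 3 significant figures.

15.4 min

Δρ = 998.30 − 998.06 = 0.24 kg m⁻³ over Δz = 131 − 80 = 51 m.
N² = (9.81/998.18) × (0.24/51) = 4.6249 × 10⁻⁵ s⁻².
N = √(4.6249 × 10⁻⁵) = 6.8007 × 10⁻³ rad s⁻¹, so T = 2π/N = 923.90 s = 15.398 min ≈ 15.4 min.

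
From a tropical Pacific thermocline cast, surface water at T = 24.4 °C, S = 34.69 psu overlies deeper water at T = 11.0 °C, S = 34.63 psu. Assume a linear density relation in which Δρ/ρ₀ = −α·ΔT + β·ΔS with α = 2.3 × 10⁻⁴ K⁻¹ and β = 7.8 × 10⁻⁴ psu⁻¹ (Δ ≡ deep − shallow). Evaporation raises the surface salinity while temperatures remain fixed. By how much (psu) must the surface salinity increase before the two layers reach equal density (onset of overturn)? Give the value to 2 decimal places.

3.89 psu

Neutral buoyancy requires −α(T_deep − T_surf) + β(S_deep − S_surf′) = 0.
S_surf′ = S_deep − (α/β)·ΔT = 34.63 − (2.3 × 10⁻⁴/7.8 × 10⁻⁴)·(-13.4) = 38.5813 psu.
Increase required: 38.5813 − 34.69 = 3.8913 psu.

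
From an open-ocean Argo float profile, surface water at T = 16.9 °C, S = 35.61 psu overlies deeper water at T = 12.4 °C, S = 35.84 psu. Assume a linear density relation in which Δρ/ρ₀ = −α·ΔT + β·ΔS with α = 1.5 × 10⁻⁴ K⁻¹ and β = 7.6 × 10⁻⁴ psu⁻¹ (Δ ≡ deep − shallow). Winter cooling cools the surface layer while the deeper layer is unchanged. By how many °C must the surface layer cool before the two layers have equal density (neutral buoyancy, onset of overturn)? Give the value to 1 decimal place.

Neutral buoyancy requires Δρ = 0, i.e. −α(T_deep − T_surf′) + β(S_deep − S_surf) = 0.
T_surf′ = T_deep − (β/α)·ΔS = 12.4 − (7.6 × 10⁻⁴/1.5 × 10⁻⁴)·(+0.23) = 11.235 °C.
Cooling required: 16.9 − (11.235) = 5.665 °C.

5.7 °C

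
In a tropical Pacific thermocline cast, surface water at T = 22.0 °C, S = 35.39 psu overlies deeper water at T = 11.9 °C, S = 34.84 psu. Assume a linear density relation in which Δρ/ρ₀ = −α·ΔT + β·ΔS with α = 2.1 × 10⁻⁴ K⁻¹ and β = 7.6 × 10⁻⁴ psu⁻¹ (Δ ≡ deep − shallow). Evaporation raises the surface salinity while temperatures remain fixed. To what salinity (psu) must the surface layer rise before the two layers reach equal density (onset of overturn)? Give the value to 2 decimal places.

Neutral buoyancy requires −α(T_deep − T_surf) + β(S_deep − S_surf′) = 0.
S_surf′ = S_deep − (α/β)·ΔT = 34.84 − (2.1 × 10⁻⁴/7.6 × 10⁻⁴)·(-10.1) = 37.6308 psu.
Increase required: 37.6308 − 35.39 = 2.2408 psu.

37.63 psu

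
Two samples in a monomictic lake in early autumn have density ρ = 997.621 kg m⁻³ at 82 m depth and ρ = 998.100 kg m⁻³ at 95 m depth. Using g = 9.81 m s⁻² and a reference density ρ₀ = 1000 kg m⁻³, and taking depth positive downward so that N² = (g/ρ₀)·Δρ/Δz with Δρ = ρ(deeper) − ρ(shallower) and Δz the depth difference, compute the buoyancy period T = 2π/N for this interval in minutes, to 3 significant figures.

5.51 min

Δρ = 998.100 − 997.621 = 0.479 kg m⁻³ over Δz = 95 − 82 = 13 m.
N² = (9.81/1000) × (0.479/13) = 3.6146 × 10⁻⁴ s⁻².
N = √(3.6146 × 10⁻⁴) = 0.019012 rad s⁻¹, so T = 2π/N = 330.49 s = 5.5082 min ≈ 5.51 min.
N² > 0, so the interval is statically stable.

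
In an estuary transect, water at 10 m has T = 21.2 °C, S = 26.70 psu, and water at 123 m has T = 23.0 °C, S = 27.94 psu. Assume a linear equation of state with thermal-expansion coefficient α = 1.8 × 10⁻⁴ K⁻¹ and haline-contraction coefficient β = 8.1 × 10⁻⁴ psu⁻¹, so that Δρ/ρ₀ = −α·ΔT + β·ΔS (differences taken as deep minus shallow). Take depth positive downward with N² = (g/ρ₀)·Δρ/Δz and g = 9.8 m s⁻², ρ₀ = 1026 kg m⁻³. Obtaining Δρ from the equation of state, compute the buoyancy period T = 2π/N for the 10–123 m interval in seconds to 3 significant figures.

818 s

ΔT = +1.8 K, ΔS = +1.24 psu (deep − shallow).
Δρ/ρ₀ = −αΔT + βΔS = -3.24 × 10⁻⁴ + 1.0044 × 10⁻³ = 6.804 × 10⁻⁴, so Δρ ≈ 0.6981 kg m⁻³.
N² = (g/ρ₀)·Δρ/Δz = g·(Δρ/ρ₀)/Δz = 9.8 × 6.804 × 10⁻⁴ / 113 = 5.9008 × 10⁻⁵ s⁻².
N = √(5.9008 × 10⁻⁵) = 7.6817 × 10⁻³ rad s⁻¹ → T = 2π/N = 817.94 s ≈ 818 s.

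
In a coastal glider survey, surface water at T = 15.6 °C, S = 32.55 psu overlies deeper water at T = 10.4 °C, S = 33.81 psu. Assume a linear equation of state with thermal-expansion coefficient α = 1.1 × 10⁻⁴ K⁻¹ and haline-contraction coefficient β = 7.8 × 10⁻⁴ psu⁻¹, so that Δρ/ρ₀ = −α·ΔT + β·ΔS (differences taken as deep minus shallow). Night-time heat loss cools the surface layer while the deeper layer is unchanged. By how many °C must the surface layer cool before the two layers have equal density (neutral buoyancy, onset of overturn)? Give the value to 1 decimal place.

Neutral buoyancy requires Δρ = 0, i.e. −α(T_deep − T_surf′) + β(S_deep − S_surf) = 0.
T_surf′ = T_deep − (β/α)·ΔS = 10.4 − (7.8 × 10⁻⁴/1.1 × 10⁻⁴)·(+1.26) = 1.465 °C.
Cooling required: 15.6 − (1.465) = 14.135 °C.

14.1 °C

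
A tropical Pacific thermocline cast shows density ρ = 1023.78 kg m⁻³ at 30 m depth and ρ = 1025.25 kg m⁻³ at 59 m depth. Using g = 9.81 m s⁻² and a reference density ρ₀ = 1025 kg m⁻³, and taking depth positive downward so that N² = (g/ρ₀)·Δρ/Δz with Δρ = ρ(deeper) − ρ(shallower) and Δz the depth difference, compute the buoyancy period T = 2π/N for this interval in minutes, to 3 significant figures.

Δρ = 1025.25 − 1023.78 = 1.47 kg m⁻³ over Δz = 59 − 30 = 29 m.
N² = (9.81/1025) × (1.47/29) = 4.8514 × 10⁻⁴ s⁻².
N = √(4.8514 × 10⁻⁴) = 0.022026 rad s⁻¹, so T = 2π/N = 285.26 s = 4.7543 min ≈ 4.75 min.

4.75 min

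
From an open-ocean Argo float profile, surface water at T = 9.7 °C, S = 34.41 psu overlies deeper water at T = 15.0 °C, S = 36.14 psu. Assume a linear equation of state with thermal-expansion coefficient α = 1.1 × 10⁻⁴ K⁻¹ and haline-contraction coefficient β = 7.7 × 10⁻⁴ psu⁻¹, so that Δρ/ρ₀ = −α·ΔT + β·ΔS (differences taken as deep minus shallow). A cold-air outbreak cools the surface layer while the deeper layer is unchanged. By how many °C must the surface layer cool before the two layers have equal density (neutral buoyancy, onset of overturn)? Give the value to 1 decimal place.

6.8 °C

Neutral buoyancy requires Δρ = 0, i.e. −α(T_deep − T_surf′) + β(S_deep − S_surf) = 0.
T_surf′ = T_deep − (β/α)·ΔS = 15.0 − (7.7 × 10⁻⁴/1.1 × 10⁻⁴)·(+1.73) = 2.890 °C.
Cooling required: 9.7 − (2.890) = 6.810 °C.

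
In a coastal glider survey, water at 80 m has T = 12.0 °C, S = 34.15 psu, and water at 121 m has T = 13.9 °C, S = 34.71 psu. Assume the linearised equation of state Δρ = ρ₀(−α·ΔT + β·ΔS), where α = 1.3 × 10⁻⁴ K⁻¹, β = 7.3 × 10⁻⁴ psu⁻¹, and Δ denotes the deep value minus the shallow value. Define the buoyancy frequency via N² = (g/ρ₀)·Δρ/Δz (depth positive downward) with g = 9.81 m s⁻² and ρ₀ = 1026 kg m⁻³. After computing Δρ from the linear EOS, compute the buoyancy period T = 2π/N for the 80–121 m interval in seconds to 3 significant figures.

ΔT = +1.9 K, ΔS = +0.56 psu (deep − shallow).
Δρ/ρ₀ = −αΔT + βΔS = -2.47 × 10⁻⁴ + 4.088 × 10⁻⁴ = 1.618 × 10⁻⁴, so Δρ ≈ 0.1660 kg m⁻³.
N² = (g/ρ₀)·Δρ/Δz = g·(Δρ/ρ₀)/Δz = 9.81 × 1.618 × 10⁻⁴ / 41 = 3.8714 × 10⁻⁵ s⁻².
N = √(3.8714 × 10⁻⁵) = 6.2221 × 10⁻³ rad s⁻¹ → T = 2π/N = 1.0098 × 10³ s ≈ 1.01 × 10³ s.

1.01 × 10³ s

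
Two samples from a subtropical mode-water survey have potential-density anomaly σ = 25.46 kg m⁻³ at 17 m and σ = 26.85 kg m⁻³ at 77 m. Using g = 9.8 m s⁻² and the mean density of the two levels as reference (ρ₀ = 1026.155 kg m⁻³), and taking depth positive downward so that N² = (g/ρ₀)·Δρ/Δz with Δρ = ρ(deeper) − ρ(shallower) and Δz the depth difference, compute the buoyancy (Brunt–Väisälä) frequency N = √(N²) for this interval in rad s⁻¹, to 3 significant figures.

Δρ = 1026.85 − 1025.46 = 1.39 kg m⁻³ over Δz = 77 − 17 = 60 m.
N² = (9.8/1026.155) × (1.39/60) = 2.2125 × 10⁻⁴ s⁻².
N = √(2.2125 × 10⁻⁴) = 0.014874 rad s⁻¹ ≈ 0.0149 rad s⁻¹.

0.0149 rad s⁻¹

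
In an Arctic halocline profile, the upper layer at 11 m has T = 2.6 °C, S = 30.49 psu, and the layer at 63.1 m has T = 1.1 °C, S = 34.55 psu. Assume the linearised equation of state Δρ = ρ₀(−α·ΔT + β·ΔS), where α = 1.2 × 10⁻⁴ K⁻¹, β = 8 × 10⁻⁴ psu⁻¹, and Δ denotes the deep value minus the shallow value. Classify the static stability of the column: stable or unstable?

stable

ΔT = 1.1 − 2.6 = -1.5 K and ΔS = 34.55 − 30.49 = +4.06 psu (deep − shallow).
−αΔT = 1.80 × 10⁻⁴; βΔS = 3.248 × 10⁻³; sum Δρ/ρ₀ = 3.428 × 10⁻³.
Δρ/ρ₀ > 0, so Δρ > 0: deeper water is denser → statically stable.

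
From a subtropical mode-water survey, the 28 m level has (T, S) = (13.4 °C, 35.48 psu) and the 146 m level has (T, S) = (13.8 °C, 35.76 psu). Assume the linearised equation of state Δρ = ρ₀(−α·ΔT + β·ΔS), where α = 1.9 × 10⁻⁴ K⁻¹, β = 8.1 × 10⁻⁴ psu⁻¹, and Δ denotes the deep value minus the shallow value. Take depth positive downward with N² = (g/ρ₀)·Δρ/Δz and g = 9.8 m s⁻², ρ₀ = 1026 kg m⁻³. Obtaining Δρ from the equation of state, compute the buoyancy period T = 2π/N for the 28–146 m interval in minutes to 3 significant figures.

29.6 min

ΔT = +0.4 K, ΔS = +0.28 psu (deep − shallow).
Δρ/ρ₀ = −αΔT + βΔS = -7.60 × 10⁻⁵ + 2.268 × 10⁻⁴ = 1.508 × 10⁻⁴, so Δρ ≈ 0.1547 kg m⁻³.
N² = (g/ρ₀)·Δρ/Δz = g·(Δρ/ρ₀)/Δz = 9.8 × 1.508 × 10⁻⁴ / 118 = 1.2524 × 10⁻⁵ s⁻².
N = √(1.2524 × 10⁻⁵) = 3.5389 × 10⁻³ rad s⁻¹ → T = 2π/N = 1.7755 × 10³ s = 29.592 min ≈ 29.6 min.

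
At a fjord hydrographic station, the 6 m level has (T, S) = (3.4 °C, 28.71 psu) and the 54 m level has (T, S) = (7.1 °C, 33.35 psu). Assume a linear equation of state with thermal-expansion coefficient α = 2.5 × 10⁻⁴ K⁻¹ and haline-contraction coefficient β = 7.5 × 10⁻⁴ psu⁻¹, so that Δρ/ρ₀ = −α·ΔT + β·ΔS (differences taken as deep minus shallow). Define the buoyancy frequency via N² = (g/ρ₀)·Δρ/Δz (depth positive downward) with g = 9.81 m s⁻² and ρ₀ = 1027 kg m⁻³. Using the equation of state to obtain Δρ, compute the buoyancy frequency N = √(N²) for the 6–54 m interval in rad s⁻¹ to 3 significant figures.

ΔT = +3.7 K, ΔS = +4.64 psu (deep − shallow).
Δρ/ρ₀ = −αΔT + βΔS = -9.25 × 10⁻⁴ + 3.48 × 10⁻³ = 2.555 × 10⁻³, so Δρ ≈ 2.624 kg m⁻³.
N² = (g/ρ₀)·Δρ/Δz = g·(Δρ/ρ₀)/Δz = 9.81 × 2.555 × 10⁻³ / 48 = 5.2218 × 10⁻⁴ s⁻².
N = √(5.2218 × 10⁻⁴) = 0.022851 rad s⁻¹ ≈ 0.0229 rad s⁻¹.

0.0229 rad s⁻¹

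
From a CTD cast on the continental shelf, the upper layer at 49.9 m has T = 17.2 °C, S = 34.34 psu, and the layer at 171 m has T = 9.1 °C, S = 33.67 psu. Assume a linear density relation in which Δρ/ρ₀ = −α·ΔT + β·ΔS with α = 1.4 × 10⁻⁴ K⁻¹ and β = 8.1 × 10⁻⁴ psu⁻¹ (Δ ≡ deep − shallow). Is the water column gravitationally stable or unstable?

ΔT = 9.1 − 17.2 = -8.1 K and ΔS = 33.67 − 34.34 = -0.67 psu (deep − shallow).
−αΔT = 1.134 × 10⁻³; βΔS = -5.427 × 10⁻⁴; sum Δρ/ρ₀ = 5.913 × 10⁻⁴.
Δρ/ρ₀ > 0, so Δρ > 0: deeper water is denser → statically stable.

stable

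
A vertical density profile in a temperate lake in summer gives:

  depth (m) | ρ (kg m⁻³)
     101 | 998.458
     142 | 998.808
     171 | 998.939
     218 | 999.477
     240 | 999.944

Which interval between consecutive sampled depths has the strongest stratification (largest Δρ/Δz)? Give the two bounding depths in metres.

218–240 m

Compute the density gradient over each adjacent pair:
  101–142 m: Δρ/Δz = 0.350/41 = 8.5 × 10⁻³ kg m⁻⁴
  142–171 m: Δρ/Δz = 0.131/29 = 4.5 × 10⁻³ kg m⁻⁴
  171–218 m: Δρ/Δz = 0.538/47 = 0.011 kg m⁻⁴
  218–240 m: Δρ/Δz = 0.467/22 = 0.021 kg m⁻⁴
The largest gradient is in the 218–240 m interval — the pycnocline.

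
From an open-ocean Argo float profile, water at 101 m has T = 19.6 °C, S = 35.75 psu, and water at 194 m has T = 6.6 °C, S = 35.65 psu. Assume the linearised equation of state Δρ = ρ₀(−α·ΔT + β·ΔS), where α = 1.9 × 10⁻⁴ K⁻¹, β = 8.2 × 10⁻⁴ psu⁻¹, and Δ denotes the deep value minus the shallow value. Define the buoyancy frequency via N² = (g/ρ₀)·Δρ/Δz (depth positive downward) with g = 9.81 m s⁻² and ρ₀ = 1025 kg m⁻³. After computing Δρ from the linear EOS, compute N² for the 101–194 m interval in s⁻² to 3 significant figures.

ΔT = -13.0 K, ΔS = -0.10 psu (deep − shallow).
Δρ/ρ₀ = −αΔT + βΔS = 2.47 × 10⁻³ − 8.20 × 10⁻⁵ = 2.388 × 10⁻³, so Δρ ≈ 2.448 kg m⁻³.
N² = (g/ρ₀)·Δρ/Δz = g·(Δρ/ρ₀)/Δz = 9.81 × 2.388 × 10⁻³ / 93 = 2.5190 × 10⁻⁴ s⁻² ≈ 2.52 × 10⁻⁴ s⁻².

2.52 × 10⁻⁴ s⁻²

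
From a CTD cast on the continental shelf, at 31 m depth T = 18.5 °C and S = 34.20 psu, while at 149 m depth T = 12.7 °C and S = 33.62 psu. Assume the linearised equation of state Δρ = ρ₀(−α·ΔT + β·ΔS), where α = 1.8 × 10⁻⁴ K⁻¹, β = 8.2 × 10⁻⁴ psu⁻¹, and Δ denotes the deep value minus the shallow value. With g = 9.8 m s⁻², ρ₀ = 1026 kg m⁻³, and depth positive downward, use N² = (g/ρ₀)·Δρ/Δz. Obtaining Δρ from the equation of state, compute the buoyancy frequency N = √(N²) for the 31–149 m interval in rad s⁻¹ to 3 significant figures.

ΔT = -5.8 K, ΔS = -0.58 psu (deep − shallow).
Δρ/ρ₀ = −αΔT + βΔS = 1.044 × 10⁻³ − 4.756 × 10⁻⁴ = 5.684 × 10⁻⁴, so Δρ ≈ 0.5832 kg m⁻³.
N² = (g/ρ₀)·Δρ/Δz = g·(Δρ/ρ₀)/Δz = 9.8 × 5.684 × 10⁻⁴ / 118 = 4.7206 × 10⁻⁵ s⁻².
N = √(4.7206 × 10⁻⁵) = 6.8707 × 10⁻³ rad s⁻¹ ≈ 6.87 × 10⁻³ rad s⁻¹.

6.87 × 10⁻³ rad s⁻¹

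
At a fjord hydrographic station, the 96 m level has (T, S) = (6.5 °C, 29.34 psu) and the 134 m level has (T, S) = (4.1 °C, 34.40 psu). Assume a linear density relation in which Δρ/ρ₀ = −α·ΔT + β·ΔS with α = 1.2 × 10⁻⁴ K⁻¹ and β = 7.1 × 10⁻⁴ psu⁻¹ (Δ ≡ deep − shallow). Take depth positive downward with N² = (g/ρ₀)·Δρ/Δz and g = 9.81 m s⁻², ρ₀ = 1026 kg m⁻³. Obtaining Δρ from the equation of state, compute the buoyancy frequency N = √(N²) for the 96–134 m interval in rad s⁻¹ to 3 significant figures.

0.0317 rad s⁻¹

ΔT = -2.4 K, ΔS = +5.06 psu (deep − shallow).
Δρ/ρ₀ = −αΔT + βΔS = 2.88 × 10⁻⁴ + 3.5926 × 10⁻³ = 3.8806 × 10⁻³, so Δρ ≈ 3.981 kg m⁻³.
N² = (g/ρ₀)·Δρ/Δz = g·(Δρ/ρ₀)/Δz = 9.81 × 3.8806 × 10⁻³ / 38 = 1.0018 × 10⁻³ s⁻².
N = √(1.0018 × 10⁻³) = 0.031651 rad s⁻¹ ≈ 0.0317 rad s⁻¹.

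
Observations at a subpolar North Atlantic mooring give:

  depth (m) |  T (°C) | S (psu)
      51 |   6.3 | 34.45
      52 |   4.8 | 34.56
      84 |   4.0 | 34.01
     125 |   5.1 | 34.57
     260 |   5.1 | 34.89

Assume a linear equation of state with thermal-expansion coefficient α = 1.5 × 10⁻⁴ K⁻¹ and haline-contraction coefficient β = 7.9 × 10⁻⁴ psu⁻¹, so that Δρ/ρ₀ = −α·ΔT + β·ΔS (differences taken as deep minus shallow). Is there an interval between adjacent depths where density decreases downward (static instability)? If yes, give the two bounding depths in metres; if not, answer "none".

Evaluate Δρ/ρ₀ = −αΔT + βΔS across each adjacent pair:
  51–52 m: −αΔT+βΔS = −(1.5 × 10⁻⁴)(-1.5)+(7.9 × 10⁻⁴)(+0.11) = 3.1 × 10⁻⁴ → stable
  52–84 m: −αΔT+βΔS = −(1.5 × 10⁻⁴)(-0.8)+(7.9 × 10⁻⁴)(-0.55) = -3.1 × 10⁻⁴ → UNSTABLE
  84–125 m: −αΔT+βΔS = −(1.5 × 10⁻⁴)(+1.1)+(7.9 × 10⁻⁴)(+0.56) = 2.8 × 10⁻⁴ → stable
  125–260 m: −αΔT+βΔS = −(1.5 × 10⁻⁴)(+0.0)+(7.9 × 10⁻⁴)(+0.32) = 2.5 × 10⁻⁴ → stable
The 52–84 m interval has Δρ < 0: lighter water underlies denser water.

52–84 m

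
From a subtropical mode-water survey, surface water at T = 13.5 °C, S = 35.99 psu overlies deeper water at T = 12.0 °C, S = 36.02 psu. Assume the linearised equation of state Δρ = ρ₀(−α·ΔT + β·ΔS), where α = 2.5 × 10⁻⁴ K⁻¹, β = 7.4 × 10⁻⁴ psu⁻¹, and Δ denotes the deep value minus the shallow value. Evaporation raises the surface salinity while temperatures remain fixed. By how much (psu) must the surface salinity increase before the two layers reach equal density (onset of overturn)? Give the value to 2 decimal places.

Neutral buoyancy requires −α(T_deep − T_surf) + β(S_deep − S_surf′) = 0.
S_surf′ = S_deep − (α/β)·ΔT = 36.02 − (2.5 × 10⁻⁴/7.4 × 10⁻⁴)·(-1.5) = 36.5268 psu.
Increase required: 36.5268 − 35.99 = 0.5368 psu.

0.54 psu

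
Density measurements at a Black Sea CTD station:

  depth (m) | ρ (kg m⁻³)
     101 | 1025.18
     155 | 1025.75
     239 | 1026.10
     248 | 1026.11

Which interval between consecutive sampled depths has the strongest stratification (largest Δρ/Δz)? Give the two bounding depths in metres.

Compute the density gradient over each adjacent pair:
  101–155 m: Δρ/Δz = 0.57/54 = 0.011 kg m⁻⁴
  155–239 m: Δρ/Δz = 0.35/84 = 4.2 × 10⁻³ kg m⁻⁴
  239–248 m: Δρ/Δz = 0.01/9 = 1.1 × 10⁻³ kg m⁻⁴
The largest gradient is in the 101–155 m interval — the pycnocline.

101–155 m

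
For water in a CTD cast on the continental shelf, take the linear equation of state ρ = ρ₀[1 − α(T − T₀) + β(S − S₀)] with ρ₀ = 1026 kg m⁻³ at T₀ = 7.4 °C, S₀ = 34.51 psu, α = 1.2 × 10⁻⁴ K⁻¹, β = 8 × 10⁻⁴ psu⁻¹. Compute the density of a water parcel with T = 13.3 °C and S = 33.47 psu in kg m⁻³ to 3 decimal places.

1024.420 kg m⁻³

T − T₀ = +5.9 K, S − S₀ = -1.04 psu.
Bracket = 1 − α·(+5.9) + β·(-1.04) = 1 + (-1.54 × 10⁻³) = 0.9984600.
ρ = 1026 × 0.9984600 = 1024.420 kg m⁻³.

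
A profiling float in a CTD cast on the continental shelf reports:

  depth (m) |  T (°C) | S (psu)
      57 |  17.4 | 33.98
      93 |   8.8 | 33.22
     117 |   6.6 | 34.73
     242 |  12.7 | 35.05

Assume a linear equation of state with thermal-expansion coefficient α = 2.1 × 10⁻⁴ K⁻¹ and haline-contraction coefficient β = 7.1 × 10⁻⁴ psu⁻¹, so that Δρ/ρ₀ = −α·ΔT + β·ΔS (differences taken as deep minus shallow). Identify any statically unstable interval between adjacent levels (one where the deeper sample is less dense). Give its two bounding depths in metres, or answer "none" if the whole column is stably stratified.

Evaluate Δρ/ρ₀ = −αΔT + βΔS across each adjacent pair:
  57–93 m: −αΔT+βΔS = −(2.1 × 10⁻⁴)(-8.6)+(7.1 × 10⁻⁴)(-0.76) = 1.3 × 10⁻³ → stable
  93–117 m: −αΔT+βΔS = −(2.1 × 10⁻⁴)(-2.2)+(7.1 × 10⁻⁴)(+1.51) = 1.5 × 10⁻³ → stable
  117–242 m: −αΔT+βΔS = −(2.1 × 10⁻⁴)(+6.1)+(7.1 × 10⁻⁴)(+0.32) = -1.1 × 10⁻³ → UNSTABLE
The 117–242 m interval has Δρ < 0: lighter water underlies denser water.

117–242 m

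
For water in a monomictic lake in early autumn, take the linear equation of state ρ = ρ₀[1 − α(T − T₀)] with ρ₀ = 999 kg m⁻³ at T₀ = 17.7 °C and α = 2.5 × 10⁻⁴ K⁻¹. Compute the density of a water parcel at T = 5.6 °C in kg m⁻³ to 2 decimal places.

T − T₀ = -12.1 K.
Bracket = 1 − α·(-12.1) = 1 + (3.025 × 10⁻³) = 1.0030250.
ρ = 999 × 1.0030250 = 1002.02 kg m⁻³.

1002.02 kg m⁻³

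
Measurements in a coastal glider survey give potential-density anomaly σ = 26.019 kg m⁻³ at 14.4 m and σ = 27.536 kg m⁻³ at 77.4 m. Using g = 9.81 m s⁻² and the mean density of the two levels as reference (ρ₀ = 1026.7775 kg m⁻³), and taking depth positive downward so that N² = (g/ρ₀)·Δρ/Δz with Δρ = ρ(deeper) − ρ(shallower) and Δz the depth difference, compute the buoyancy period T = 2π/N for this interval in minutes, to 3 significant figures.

Δρ = 1027.536 − 1026.019 = 1.517 kg m⁻³ over Δz = 77.4 − 14.4 = 63 m.
N² = (9.81/1026.7775) × (1.517/63) = 2.3006 × 10⁻⁴ s⁻².
N = √(2.3006 × 10⁻⁴) = 0.015168 rad s⁻¹, so T = 2π/N = 414.24 s = 6.9040 min ≈ 6.90 min.

6.90 min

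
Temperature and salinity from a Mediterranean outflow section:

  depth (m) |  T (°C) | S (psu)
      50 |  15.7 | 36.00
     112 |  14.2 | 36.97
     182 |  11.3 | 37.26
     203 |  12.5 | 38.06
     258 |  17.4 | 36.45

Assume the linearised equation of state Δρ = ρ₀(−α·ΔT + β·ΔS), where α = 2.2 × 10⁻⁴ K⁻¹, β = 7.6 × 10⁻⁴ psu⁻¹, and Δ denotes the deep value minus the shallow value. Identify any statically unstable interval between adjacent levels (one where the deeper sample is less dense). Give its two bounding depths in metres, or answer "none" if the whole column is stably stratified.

203–258 m

Evaluate Δρ/ρ₀ = −αΔT + βΔS across each adjacent pair:
  50–112 m: −αΔT+βΔS = −(2.2 × 10⁻⁴)(-1.5)+(7.6 × 10⁻⁴)(+0.97) = 1.1 × 10⁻³ → stable
  112–182 m: −αΔT+βΔS = −(2.2 × 10⁻⁴)(-2.9)+(7.6 × 10⁻⁴)(+0.29) = 8.6 × 10⁻⁴ → stable
  182–203 m: −αΔT+βΔS = −(2.2 × 10⁻⁴)(+1.2)+(7.6 × 10⁻⁴)(+0.80) = 3.4 × 10⁻⁴ → stable
  203–258 m: −αΔT+βΔS = −(2.2 × 10⁻⁴)(+4.9)+(7.6 × 10⁻⁴)(-1.61) = -2.3 × 10⁻³ → UNSTABLE
The 203–258 m interval has Δρ < 0: lighter water underlies denser water.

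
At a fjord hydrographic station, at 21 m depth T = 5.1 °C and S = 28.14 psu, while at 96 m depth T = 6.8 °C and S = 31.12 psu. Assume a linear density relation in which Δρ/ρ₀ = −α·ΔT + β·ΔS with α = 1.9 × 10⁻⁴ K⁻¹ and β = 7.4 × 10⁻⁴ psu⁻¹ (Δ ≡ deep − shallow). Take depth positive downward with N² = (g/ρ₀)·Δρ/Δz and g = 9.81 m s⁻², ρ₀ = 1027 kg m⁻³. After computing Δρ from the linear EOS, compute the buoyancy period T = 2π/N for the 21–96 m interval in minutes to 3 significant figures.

ΔT = +1.7 K, ΔS = +2.98 psu (deep − shallow).
Δρ/ρ₀ = −αΔT + βΔS = -3.23 × 10⁻⁴ + 2.2052 × 10⁻³ = 1.8822 × 10⁻³, so Δρ ≈ 1.933 kg m⁻³.
N² = (g/ρ₀)·Δρ/Δz = g·(Δρ/ρ₀)/Δz = 9.81 × 1.8822 × 10⁻³ / 75 = 2.4619 × 10⁻⁴ s⁻².
N = √(2.4619 × 10⁻⁴) = 0.015690 rad s⁻¹ → T = 2π/N = 400.46 s = 6.6743 min ≈ 6.67 min.

6.67 min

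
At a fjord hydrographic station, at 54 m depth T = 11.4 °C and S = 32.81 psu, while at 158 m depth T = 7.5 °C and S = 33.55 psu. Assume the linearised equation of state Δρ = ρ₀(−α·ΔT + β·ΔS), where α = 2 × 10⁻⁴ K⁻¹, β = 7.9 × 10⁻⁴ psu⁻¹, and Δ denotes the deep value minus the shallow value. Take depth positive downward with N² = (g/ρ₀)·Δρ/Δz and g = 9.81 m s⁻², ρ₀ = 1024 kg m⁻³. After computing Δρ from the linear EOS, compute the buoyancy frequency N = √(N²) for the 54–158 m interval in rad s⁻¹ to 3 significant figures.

ΔT = -3.9 K, ΔS = +0.74 psu (deep − shallow).
Δρ/ρ₀ = −αΔT + βΔS = 7.80 × 10⁻⁴ + 5.846 × 10⁻⁴ = 1.3646 × 10⁻³, so Δρ ≈ 1.397 kg m⁻³.
N² = (g/ρ₀)·Δρ/Δz = g·(Δρ/ρ₀)/Δz = 9.81 × 1.3646 × 10⁻³ / 104 = 1.2872 × 10⁻⁴ s⁻².
N = √(1.2872 × 10⁻⁴) = 0.011345 rad s⁻¹ ≈ 0.0113 rad s⁻¹.

0.0113 rad s⁻¹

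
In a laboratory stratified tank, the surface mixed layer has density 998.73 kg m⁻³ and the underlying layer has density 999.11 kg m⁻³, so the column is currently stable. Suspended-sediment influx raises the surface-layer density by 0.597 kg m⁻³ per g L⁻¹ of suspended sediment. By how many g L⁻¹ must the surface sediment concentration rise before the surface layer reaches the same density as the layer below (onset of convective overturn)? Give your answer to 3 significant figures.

Density deficit of the surface layer: 999.11 − 998.73 = 0.38 kg m⁻³.
Required change = 0.38 / 0.597 = 0.637 g L⁻¹.

0.637 g L⁻¹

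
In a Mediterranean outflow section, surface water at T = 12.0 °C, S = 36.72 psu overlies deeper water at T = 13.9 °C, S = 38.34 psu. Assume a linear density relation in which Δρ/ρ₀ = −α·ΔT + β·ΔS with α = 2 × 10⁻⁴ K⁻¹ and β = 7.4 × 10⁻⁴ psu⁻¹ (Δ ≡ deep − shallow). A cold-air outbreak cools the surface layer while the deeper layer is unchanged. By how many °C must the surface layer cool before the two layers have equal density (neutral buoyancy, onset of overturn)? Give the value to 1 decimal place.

4.1 °C

Neutral buoyancy requires Δρ = 0, i.e. −α(T_deep − T_surf′) + β(S_deep − S_surf) = 0.
T_surf′ = T_deep − (β/α)·ΔS = 13.9 − (7.4 × 10⁻⁴/2 × 10⁻⁴)·(+1.62) = 7.906 °C.
Cooling required: 12.0 − (7.906) = 4.094 °C.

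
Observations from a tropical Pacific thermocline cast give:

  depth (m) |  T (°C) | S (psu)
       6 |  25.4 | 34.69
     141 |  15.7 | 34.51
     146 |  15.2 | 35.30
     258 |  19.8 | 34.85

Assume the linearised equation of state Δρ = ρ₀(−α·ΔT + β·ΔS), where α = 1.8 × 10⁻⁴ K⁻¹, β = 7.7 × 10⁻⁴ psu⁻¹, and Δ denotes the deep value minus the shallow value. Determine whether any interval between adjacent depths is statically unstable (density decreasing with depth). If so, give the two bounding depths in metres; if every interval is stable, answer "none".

Evaluate Δρ/ρ₀ = −αΔT + βΔS across each adjacent pair:
  6–141 m: −αΔT+βΔS = −(1.8 × 10⁻⁴)(-9.7)+(7.7 × 10⁻⁴)(-0.18) = 1.6 × 10⁻³ → stable
  141–146 m: −αΔT+βΔS = −(1.8 × 10⁻⁴)(-0.5)+(7.7 × 10⁻⁴)(+0.79) = 7.0 × 10⁻⁴ → stable
  146–258 m: −αΔT+βΔS = −(1.8 × 10⁻⁴)(+4.6)+(7.7 × 10⁻⁴)(-0.45) = -1.2 × 10⁻³ → UNSTABLE
The 146–258 m interval has Δρ < 0: lighter water underlies denser water.

146–258 m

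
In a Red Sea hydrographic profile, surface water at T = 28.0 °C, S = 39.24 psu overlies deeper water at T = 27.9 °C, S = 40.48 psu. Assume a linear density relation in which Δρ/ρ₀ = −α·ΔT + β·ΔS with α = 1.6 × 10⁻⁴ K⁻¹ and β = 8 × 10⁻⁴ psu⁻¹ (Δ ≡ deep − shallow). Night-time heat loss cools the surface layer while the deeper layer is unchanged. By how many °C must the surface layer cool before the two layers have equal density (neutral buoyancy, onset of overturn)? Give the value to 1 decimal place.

Neutral buoyancy requires Δρ = 0, i.e. −α(T_deep − T_surf′) + β(S_deep − S_surf) = 0.
T_surf′ = T_deep − (β/α)·ΔS = 27.9 − (8 × 10⁻⁴/1.6 × 10⁻⁴)·(+1.24) = 21.700 °C.
Cooling required: 28.0 − (21.700) = 6.300 °C.

6.3 °C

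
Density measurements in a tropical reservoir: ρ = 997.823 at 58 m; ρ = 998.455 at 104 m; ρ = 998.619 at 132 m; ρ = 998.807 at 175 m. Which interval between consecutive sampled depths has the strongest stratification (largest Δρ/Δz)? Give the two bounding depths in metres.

58–104 m

Compute the density gradient over each adjacent pair:
  58–104 m: Δρ/Δz = 0.632/46 = 0.014 kg m⁻⁴
  104–132 m: Δρ/Δz = 0.164/28 = 5.9 × 10⁻³ kg m⁻⁴
  132–175 m: Δρ/Δz = 0.188/43 = 4.4 × 10⁻³ kg m⁻⁴
The largest gradient is in the 58–104 m interval — the pycnocline.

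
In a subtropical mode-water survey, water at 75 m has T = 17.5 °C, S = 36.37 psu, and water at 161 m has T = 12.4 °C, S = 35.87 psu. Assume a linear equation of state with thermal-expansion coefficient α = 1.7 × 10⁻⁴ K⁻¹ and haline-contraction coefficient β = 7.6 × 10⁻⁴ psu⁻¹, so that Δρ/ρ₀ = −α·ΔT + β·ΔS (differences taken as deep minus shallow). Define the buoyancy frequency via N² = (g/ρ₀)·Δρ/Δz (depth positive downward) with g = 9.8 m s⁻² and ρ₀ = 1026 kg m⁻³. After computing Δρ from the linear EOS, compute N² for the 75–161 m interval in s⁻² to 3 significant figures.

ΔT = -5.1 K, ΔS = -0.50 psu (deep − shallow).
Δρ/ρ₀ = −αΔT + βΔS = 8.67 × 10⁻⁴ − 3.80 × 10⁻⁴ = 4.87 × 10⁻⁴, so Δρ ≈ 0.4997 kg m⁻³.
N² = (g/ρ₀)·Δρ/Δz = g·(Δρ/ρ₀)/Δz = 9.8 × 4.87 × 10⁻⁴ / 86 = 5.5495 × 10⁻⁵ s⁻² ≈ 5.55 × 10⁻⁵ s⁻².

5.55 × 10⁻⁵ s⁻²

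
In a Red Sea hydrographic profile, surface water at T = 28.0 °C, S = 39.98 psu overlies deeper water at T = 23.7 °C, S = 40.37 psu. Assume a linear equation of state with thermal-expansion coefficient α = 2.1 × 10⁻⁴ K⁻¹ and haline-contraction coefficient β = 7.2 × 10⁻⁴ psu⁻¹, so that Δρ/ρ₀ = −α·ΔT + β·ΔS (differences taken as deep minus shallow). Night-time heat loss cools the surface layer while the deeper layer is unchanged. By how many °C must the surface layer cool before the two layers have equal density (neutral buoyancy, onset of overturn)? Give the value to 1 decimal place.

Neutral buoyancy requires Δρ = 0, i.e. −α(T_deep − T_surf′) + β(S_deep − S_surf) = 0.
T_surf′ = T_deep − (β/α)·ΔS = 23.7 − (7.2 × 10⁻⁴/2.1 × 10⁻⁴)·(+0.39) = 22.363 °C.
Cooling required: 28.0 − (22.363) = 5.637 °C.

5.6 °C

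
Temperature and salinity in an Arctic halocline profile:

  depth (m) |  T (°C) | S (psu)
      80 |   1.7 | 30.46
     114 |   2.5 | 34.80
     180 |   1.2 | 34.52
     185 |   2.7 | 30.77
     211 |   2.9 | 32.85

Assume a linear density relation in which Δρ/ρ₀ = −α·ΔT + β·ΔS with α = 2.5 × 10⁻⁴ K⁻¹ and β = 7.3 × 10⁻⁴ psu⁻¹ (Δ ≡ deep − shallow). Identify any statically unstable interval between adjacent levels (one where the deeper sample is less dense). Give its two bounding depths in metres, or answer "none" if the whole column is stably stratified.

180–185 m

Evaluate Δρ/ρ₀ = −αΔT + βΔS across each adjacent pair:
  80–114 m: −αΔT+βΔS = −(2.5 × 10⁻⁴)(+0.8)+(7.3 × 10⁻⁴)(+4.34) = 3.0 × 10⁻³ → stable
  114–180 m: −αΔT+βΔS = −(2.5 × 10⁻⁴)(-1.3)+(7.3 × 10⁻⁴)(-0.28) = 1.2 × 10⁻⁴ → stable
  180–185 m: −αΔT+βΔS = −(2.5 × 10⁻⁴)(+1.5)+(7.3 × 10⁻⁴)(-3.75) = -3.1 × 10⁻³ → UNSTABLE
  185–211 m: −αΔT+βΔS = −(2.5 × 10⁻⁴)(+0.2)+(7.3 × 10⁻⁴)(+2.08) = 1.5 × 10⁻³ → stable
The 180–185 m interval has Δρ < 0: lighter water underlies denser water.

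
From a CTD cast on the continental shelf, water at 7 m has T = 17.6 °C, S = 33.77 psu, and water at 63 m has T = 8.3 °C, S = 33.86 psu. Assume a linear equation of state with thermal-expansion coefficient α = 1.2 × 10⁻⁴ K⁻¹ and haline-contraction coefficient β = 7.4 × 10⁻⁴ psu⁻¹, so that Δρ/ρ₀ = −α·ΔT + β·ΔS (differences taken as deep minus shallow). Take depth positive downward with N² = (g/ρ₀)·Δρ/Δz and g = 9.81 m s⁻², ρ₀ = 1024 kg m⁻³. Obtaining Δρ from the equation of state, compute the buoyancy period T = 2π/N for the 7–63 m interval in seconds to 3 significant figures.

437 s

ΔT = -9.3 K, ΔS = +0.09 psu (deep − shallow).
Δρ/ρ₀ = −αΔT + βΔS = 1.116 × 10⁻³ + 6.66 × 10⁻⁵ = 1.1826 × 10⁻³, so Δρ ≈ 1.211 kg m⁻³.
N² = (g/ρ₀)·Δρ/Δz = g·(Δρ/ρ₀)/Δz = 9.81 × 1.1826 × 10⁻³ / 56 = 2.0717 × 10⁻⁴ s⁻².
N = √(2.0717 × 10⁻⁴) = 0.014393 rad s⁻¹ → T = 2π/N = 436.54 s ≈ 437 s.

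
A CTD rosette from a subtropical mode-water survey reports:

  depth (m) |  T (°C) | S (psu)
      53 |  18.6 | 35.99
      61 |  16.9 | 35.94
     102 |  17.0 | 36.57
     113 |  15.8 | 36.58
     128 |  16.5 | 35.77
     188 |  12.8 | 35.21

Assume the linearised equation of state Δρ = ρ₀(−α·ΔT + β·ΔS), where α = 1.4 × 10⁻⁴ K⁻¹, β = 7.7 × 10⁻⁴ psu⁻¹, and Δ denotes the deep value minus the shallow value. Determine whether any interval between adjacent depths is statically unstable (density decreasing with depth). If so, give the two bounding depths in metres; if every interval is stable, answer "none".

113–128 m

Evaluate Δρ/ρ₀ = −αΔT + βΔS across each adjacent pair:
  53–61 m: −αΔT+βΔS = −(1.4 × 10⁻⁴)(-1.7)+(7.7 × 10⁻⁴)(-0.05) = 2.0 × 10⁻⁴ → stable
  61–102 m: −αΔT+βΔS = −(1.4 × 10⁻⁴)(+0.1)+(7.7 × 10⁻⁴)(+0.63) = 4.7 × 10⁻⁴ → stable
  102–113 m: −αΔT+βΔS = −(1.4 × 10⁻⁴)(-1.2)+(7.7 × 10⁻⁴)(+0.01) = 1.8 × 10⁻⁴ → stable
  113–128 m: −αΔT+βΔS = −(1.4 × 10⁻⁴)(+0.7)+(7.7 × 10⁻⁴)(-0.81) = -7.2 × 10⁻⁴ → UNSTABLE
  128–188 m: −αΔT+βΔS = −(1.4 × 10⁻⁴)(-3.7)+(7.7 × 10⁻⁴)(-0.56) = 8.7 × 10⁻⁵ → stable
The 113–128 m interval has Δρ < 0: lighter water underlies denser water.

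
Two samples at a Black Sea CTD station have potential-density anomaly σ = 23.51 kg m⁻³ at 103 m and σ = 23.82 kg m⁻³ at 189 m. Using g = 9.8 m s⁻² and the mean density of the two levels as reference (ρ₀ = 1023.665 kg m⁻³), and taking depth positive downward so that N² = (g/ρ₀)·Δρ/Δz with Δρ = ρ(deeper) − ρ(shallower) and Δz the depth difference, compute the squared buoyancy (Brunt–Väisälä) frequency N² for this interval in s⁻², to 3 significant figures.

Δρ = 1023.82 − 1023.51 = 0.31 kg m⁻³ over Δz = 189 − 103 = 86 m.
N² = (9.8/1023.665) × (0.31/86) = 3.4509 × 10⁻⁵ s⁻² ≈ 3.45 × 10⁻⁵ s⁻².

3.45 × 10⁻⁵ s⁻²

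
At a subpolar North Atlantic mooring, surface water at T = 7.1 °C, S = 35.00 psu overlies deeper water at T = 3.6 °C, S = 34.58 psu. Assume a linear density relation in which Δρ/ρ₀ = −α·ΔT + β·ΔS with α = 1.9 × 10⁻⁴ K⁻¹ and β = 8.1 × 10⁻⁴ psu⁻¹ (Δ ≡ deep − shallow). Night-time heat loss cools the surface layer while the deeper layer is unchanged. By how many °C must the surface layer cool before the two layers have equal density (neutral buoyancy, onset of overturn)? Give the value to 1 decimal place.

1.7 °C

Neutral buoyancy requires Δρ = 0, i.e. −α(T_deep − T_surf′) + β(S_deep − S_surf) = 0.
T_surf′ = T_deep − (β/α)·ΔS = 3.6 − (8.1 × 10⁻⁴/1.9 × 10⁻⁴)·(-0.42) = 5.391 °C.
Cooling required: 7.1 − (5.391) = 1.709 °C.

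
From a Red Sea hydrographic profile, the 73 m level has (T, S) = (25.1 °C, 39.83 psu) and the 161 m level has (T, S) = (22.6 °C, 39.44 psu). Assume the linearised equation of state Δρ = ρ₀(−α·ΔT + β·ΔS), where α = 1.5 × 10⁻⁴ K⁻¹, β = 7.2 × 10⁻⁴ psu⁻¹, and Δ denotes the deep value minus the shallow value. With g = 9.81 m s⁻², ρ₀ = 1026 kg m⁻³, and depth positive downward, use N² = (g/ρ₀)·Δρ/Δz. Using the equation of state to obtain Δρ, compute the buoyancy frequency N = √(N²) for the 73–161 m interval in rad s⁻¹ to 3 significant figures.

3.24 × 10⁻³ rad s⁻¹

ΔT = -2.5 K, ΔS = -0.39 psu (deep − shallow).
Δρ/ρ₀ = −αΔT + βΔS = 3.75 × 10⁻⁴ − 2.808 × 10⁻⁴ = 9.42 × 10⁻⁵, so Δρ ≈ 0.09665 kg m⁻³.
N² = (g/ρ₀)·Δρ/Δz = g·(Δρ/ρ₀)/Δz = 9.81 × 9.42 × 10⁻⁵ / 88 = 1.0501 × 10⁻⁵ s⁻².
N = √(1.0501 × 10⁻⁵) = 3.2405 × 10⁻³ rad s⁻¹ ≈ 3.24 × 10⁻³ rad s⁻¹.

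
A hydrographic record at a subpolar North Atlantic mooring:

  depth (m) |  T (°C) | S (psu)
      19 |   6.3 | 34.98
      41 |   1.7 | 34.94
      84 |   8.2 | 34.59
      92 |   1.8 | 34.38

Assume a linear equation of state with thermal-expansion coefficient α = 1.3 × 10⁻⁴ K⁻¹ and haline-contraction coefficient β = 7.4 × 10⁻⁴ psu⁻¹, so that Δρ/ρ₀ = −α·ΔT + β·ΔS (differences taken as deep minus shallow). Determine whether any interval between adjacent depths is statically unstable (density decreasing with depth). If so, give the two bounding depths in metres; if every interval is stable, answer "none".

41–84 m

Evaluate Δρ/ρ₀ = −αΔT + βΔS across each adjacent pair:
  19–41 m: −αΔT+βΔS = −(1.3 × 10⁻⁴)(-4.6)+(7.4 × 10⁻⁴)(-0.04) = 5.7 × 10⁻⁴ → stable
  41–84 m: −αΔT+βΔS = −(1.3 × 10⁻⁴)(+6.5)+(7.4 × 10⁻⁴)(-0.35) = -1.1 × 10⁻³ → UNSTABLE
  84–92 m: −αΔT+βΔS = −(1.3 × 10⁻⁴)(-6.4)+(7.4 × 10⁻⁴)(-0.21) = 6.8 × 10⁻⁴ → stable
The 41–84 m interval has Δρ < 0: lighter water underlies denser water.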